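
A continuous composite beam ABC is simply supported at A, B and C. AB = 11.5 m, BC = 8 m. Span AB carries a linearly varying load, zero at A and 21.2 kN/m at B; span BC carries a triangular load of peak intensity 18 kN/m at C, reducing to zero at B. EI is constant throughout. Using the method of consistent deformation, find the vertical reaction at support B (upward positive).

Take M_B as the redundant. Released structure: two simple spans AB and BC with a hinge at B.
Discontinuity in slope at B on the released structure — sum the simple-span end rotations:
  span AB: triangular load, peak 21.2: w₀L³/(45EI) = 716.5/EI
  span BC: triangular load, peak 18: 7w₀L³/(360EI) = 179.2/EI
  relative rotation θ_0 = (716.5 + 179.2)/EI = 895.7/EI
A unit hogging moment at B produces rotation L₁/(3EI) + L₂/(3EI) = 6.5/EI.
Slope continuity at B: θ_0 = M_B·6.5/EI, so M_B = 895.7/6.5 = 137.8 kN·m (hogging).
Span AB, ΣM about A with M_B applied at B: R_B^{AB}·11.5 = 934.6 + 137.8, so R_B^{AB} = 93.25 kN and R_A = 121.9 − 93.25 = 28.65 kN.
Span BC, ΣM about C: R_B^{BC}·8 = 192 + 137.8, so R_B^{BC} = 41.23 kN and R_C = 72 − 41.23 = 30.77 kN.
R_B = 93.25 + 41.23 = 134.5 kN.

R_B = 134.5 kN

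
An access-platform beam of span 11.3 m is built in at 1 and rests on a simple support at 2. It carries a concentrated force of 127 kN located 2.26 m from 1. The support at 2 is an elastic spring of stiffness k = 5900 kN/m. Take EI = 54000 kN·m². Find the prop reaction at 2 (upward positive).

Choose R_2 as the redundant. The primary structure is the cantilever fixed at 1.
Free-end deflection of the primary structure under the applied loading (downward +):
  point load 127 at a = 2.26: Pa²(3L − a)/(6EI) = 3421/EI
Flexibility coefficient — unit upward force at 2: δ_{22} = L³/(3EI) = 481/EI.
With EI = 54000 kN·m²: δ_0 = 0.063345 m and δ_{22} = 0.008907 m/kN.
Compatibility — the spring shortens by R_2/k under the reaction it provides: δ_0 − R_2·δ_{22} = R_2/k. With 1/k = 0.000169 m/kN, R_2 = δ_0 / (δ_{22} + 1/k) = 0.063345 / (0.008907 + 0.000169) = 6.979 kN.

R_2 = 6.979 kN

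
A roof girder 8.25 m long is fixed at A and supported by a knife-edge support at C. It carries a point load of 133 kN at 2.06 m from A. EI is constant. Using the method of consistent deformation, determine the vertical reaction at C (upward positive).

R_C = 11.4 kN

Remove the prop at C; the released (primary) structure is a cantilever built in at A.
Downward deflection at the released point C due to the loads:
  point load 133 at a = 2.06: Pa²(3L − a)/(6EI) = 2134/EI
Flexibility coefficient — unit upward force at C: δ_{CC} = L³/(3EI) = 187.2/EI.
Compatibility at C: δ_0 − R_C·δ_{CC} = 0, so R_C = 2134/187.2 = 11.4 kN.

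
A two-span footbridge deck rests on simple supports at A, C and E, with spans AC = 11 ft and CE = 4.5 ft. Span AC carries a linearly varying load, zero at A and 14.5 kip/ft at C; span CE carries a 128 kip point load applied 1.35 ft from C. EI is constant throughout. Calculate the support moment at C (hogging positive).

M_C = 112.9 kip·ft

Insert a hinge at C; M_C is the redundant, and each span becomes simply supported.
End slopes at the hinge C, treating each span as simply supported:
  span AC: triangular load, peak 14.5: w₀L³/(45EI) = 428.9/EI
  span CE: point load 128 at a = 1.35: Pab(L + b)/(6LEI) = 154.2/EI
  relative rotation θ_0 = (428.9 + 154.2)/EI = 583.1/EI
A unit hogging moment at C produces rotation L₁/(3EI) + L₂/(3EI) = 5.167/EI.
Compatibility: M_C·(L₁+L₂)/(3EI) = θ_0, giving M_C = 112.9 kip·ft (hogging).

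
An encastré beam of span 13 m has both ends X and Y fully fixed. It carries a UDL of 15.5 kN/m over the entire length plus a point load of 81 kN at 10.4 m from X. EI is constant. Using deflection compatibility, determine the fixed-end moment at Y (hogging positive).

M_Y = 353.1 kN·m

Take the two fixed-end moments M_X, M_Y as redundants; the released structure is the simple span XY.
Simple-span end rotations at X and Y under the given loads:
  at X: UDL 15.5: wL³/(24EI) = 1419/EI
  at Y: UDL 15.5: wL³/(24EI) = 1419/EI
  at X: point load 81 at a = 10.4: Pab(L + b)/(6LEI) = 438/EI
  at Y: point load 81 at a = 10.4: Pab(L + a)/(6LEI) = 657.1/EI
  θ_X0 = 1857/EI,  θ_Y0 = 2076/EI
Flexibility coefficients: a unit moment at one end gives L/(3EI) there and L/(6EI) at the far end, so f₁₁ = f₂₂ = 4.333/EI and f₁₂ = f₂₁ = 2.167/EI.
Compatibility — zero rotation at each built-in end:
  4.333 M_X + 2.167 M_Y = 1857
  2.167 M_X + 4.333 M_Y = 2076
Solving the pair gives M_X = 252 kN·m and M_Y = 353.1 kN·m (hogging).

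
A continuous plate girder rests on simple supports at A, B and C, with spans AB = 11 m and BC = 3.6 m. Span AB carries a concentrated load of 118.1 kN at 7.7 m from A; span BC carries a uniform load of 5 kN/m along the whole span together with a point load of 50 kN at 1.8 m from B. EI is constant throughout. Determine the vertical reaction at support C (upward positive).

Take M_B as the redundant. Released structure: two simple spans AB and BC with a hinge at B.
End slopes at the hinge B, treating each span as simply supported:
  span AB: point load 118.1 at a = 7.7: Pab(L + a)/(6LEI) = 850.3/EI
  span BC: UDL 5: wL³/(24EI) = 9.72/EI
  span BC: point load 50 at a = 1.8: Pab(L + b)/(6LEI) = 40.5/EI
  relative rotation θ_0 = (850.3 + 50.22)/EI = 900.5/EI
A unit hogging moment at B produces rotation L₁/(3EI) + L₂/(3EI) = 4.867/EI.
Slope continuity at B: θ_0 = M_B·4.867/EI, so M_B = 900.5/4.867 = 185 kN·m (hogging).
Span BC, ΣM about C: R_B^{BC}·3.6 = 122.4 + 185, so R_B^{BC} = 85.4 kN and R_C = 68 − 85.4 = -17.4 kN.

R_C = -17.4 kN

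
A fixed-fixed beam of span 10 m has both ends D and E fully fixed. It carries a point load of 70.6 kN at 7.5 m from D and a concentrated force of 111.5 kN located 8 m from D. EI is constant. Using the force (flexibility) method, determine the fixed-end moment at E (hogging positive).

M_E = 242 kN·m

Take the two fixed-end moments M_D, M_E as redundants; the released structure is the simple span DE.
End rotations of the released simple span under the applied load (×1/EI):
  at D: point load 70.6 at a = 7.5: Pab(L + b)/(6LEI) = 275.8/EI
  at E: point load 70.6 at a = 7.5: Pab(L + a)/(6LEI) = 386.1/EI
  at D: point load 111.5 at a = 8: Pab(L + b)/(6LEI) = 356.8/EI
  at E: point load 111.5 at a = 8: Pab(L + a)/(6LEI) = 535.2/EI
  θ_D0 = 632.6/EI,  θ_E0 = 921.3/EI
Flexibility coefficients: a unit moment at one end gives L/(3EI) there and L/(6EI) at the far end, so f₁₁ = f₂₂ = 3.333/EI and f₁₂ = f₂₁ = 1.667/EI.
Compatibility — zero rotation at each built-in end:
  3.333 M_D + 1.667 M_E = 632.6
  1.667 M_D + 3.333 M_E = 921.3
Solving the pair gives M_D = 68.77 kN·m and M_E = 242 kN·m (hogging).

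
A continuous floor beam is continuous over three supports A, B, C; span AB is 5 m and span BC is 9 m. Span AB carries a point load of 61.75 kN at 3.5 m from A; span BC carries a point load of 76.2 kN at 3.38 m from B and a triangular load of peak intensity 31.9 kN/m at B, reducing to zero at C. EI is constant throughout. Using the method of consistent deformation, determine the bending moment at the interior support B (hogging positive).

M_B = 214.4 kN·m

Release continuity at B by inserting a hinge; the redundant is the internal moment M_B. The primary structure is two simply-supported spans AB and BC.
Rotations at B on the released spans (each span's end-slope, ×1/EI):
  span AB: point load 61.75 at a = 3.5: Pab(L + a)/(6LEI) = 91.85/EI
  span BC: point load 76.2 at a = 3.38: Pab(L + b)/(6LEI) = 391.9/EI
  span BC: triangular load, peak 31.9: w₀L³/(45EI) = 516.8/EI
  relative rotation θ_0 = (91.85 + 908.7)/EI = 1001/EI
A unit hogging moment at B produces rotation L₁/(3EI) + L₂/(3EI) = 4.667/EI.
Compatibility: M_B·(L₁+L₂)/(3EI) = θ_0, giving M_B = 214.4 kN·m (hogging).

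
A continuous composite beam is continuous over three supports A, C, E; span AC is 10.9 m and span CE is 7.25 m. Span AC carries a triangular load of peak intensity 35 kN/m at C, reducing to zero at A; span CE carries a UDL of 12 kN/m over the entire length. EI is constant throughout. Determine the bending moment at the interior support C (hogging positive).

M_C = 198 kN·m

Release continuity at C by inserting a hinge; the redundant is the internal moment M_C. The primary structure is two simply-supported spans AC and CE.
Discontinuity in slope at C on the released structure — sum the simple-span end rotations:
  span AC: triangular load, peak 35: w₀L³/(45EI) = 1007/EI
  span CE: UDL 12: wL³/(24EI) = 190.5/EI
  relative rotation θ_0 = (1007 + 190.5)/EI = 1198/EI
A unit hogging moment at C produces rotation L₁/(3EI) + L₂/(3EI) = 6.05/EI.
Slope continuity at C: θ_0 = M_C·6.05/EI, so M_C = 1198/6.05 = 198 kN·m (hogging).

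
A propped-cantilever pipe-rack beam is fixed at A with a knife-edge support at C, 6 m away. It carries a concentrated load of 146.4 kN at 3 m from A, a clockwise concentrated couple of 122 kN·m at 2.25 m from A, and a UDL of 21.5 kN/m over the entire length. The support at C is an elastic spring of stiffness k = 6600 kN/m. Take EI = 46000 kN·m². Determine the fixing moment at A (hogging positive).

M_A = 331.6 kN·m

Take the reaction at C as the redundant and release it; the primary structure is a cantilever fixed at A.
Primary-structure tip deflection at C by superposition:
  point load 146.4 at a = 3: Pa²(3L − a)/(6EI) = 3294/EI
  clockwise couple 122 at a = 2.25: M₀a(2L − a)/(2EI) = 1338/EI
  UDL 21.5: wL⁴/(8EI) = 3483/EI
  δ_0 = 8115/EI
Tip deflection under a unit load at C: L³/(3EI) = 72/EI.
With EI = 46000 kN·m²: δ_0 = 0.17642 m and δ_{CC} = 0.001565 m/kN.
Compatibility — the spring shortens by R_C/k under the reaction it provides: δ_0 − R_C·δ_{CC} = R_C/k. With 1/k = 0.000152 m/kN, R_C = δ_0 / (δ_{CC} + 1/k) = 0.17642 / (0.001565 + 0.000152) = 102.8 kN.
Moment equilibrium about A: M_A = Σ(load moments about A) − R_C·L = 948.2 − 102.8×6 = 331.6 kN·m.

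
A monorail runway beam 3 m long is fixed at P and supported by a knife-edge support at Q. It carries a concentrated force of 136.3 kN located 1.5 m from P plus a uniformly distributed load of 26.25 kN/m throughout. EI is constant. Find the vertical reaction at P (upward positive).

Remove the prop at Q; the released (primary) structure is a cantilever built in at P.
Downward deflection at the released point Q due to the loads:
  point load 136.3 at a = 1.5: Pa²(3L − a)/(6EI) = 383.3/EI
  UDL 26.25: wL⁴/(8EI) = 265.8/EI
  δ_0 = 649.1/EI
Tip deflection under a unit load at Q: L³/(3EI) = 9/EI.
The prop prevents deflection at Q: R_Q = δ_0/δ_{QQ} = 649.1/9 = 72.12 kN.
Vertical equilibrium: R_P = ΣP − R_Q = 215.1 − 72.12 = 142.9 kN.

R_P = 142.9 kN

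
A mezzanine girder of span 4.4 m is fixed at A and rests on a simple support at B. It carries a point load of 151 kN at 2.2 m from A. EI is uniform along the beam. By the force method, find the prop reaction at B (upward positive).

R_B = 47.19 kN

Release the roller at B. Primary structure: cantilever fixed at A.
Downward deflection at the released point B due to the loads:
  point load 151 at a = 2.2: Pa²(3L − a)/(6EI) = 1340/EI
Tip deflection under a unit load at B: L³/(3EI) = 28.39/EI.
The prop prevents deflection at B: R_B = δ_0/δ_{BB} = 1340/28.39 = 47.19 kN.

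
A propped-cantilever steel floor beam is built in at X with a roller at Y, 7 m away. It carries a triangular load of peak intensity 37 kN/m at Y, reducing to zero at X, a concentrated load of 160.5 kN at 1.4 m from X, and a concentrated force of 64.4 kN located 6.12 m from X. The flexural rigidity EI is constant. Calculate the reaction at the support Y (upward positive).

R_Y = 132.5 kN

Remove the prop at Y; the released (primary) structure is a cantilever built in at X.
Primary-structure tip deflection at Y by superposition:
  triangular load, peak 37 at the free end: 11w₀L⁴/(120EI) = 8143/EI
  point load 160.5 at a = 1.4: Pa²(3L − a)/(6EI) = 1028/EI
  point load 64.4 at a = 6.12: Pa²(3L − a)/(6EI) = 5982/EI
  δ_0 = 15153/EI
Flexibility coefficient — unit upward force at Y: δ_{YY} = L³/(3EI) = 114.3/EI.
The prop prevents deflection at Y: R_Y = δ_0/δ_{YY} = 15153/114.3 = 132.5 kN.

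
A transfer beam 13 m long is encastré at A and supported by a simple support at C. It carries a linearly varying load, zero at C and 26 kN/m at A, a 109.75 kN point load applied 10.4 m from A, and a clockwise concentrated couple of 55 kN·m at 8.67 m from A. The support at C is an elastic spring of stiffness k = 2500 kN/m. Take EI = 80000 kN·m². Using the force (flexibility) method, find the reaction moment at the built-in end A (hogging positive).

Release the roller at C. Primary structure: cantilever fixed at A.
Primary-structure tip deflection at C by superposition:
  triangular load, peak 26 at the fixed end: w₀L⁴/(30EI) = 24753/EI
  point load 109.75 at a = 10.4: Pa²(3L − a)/(6EI) = 56583/EI
  clockwise couple 55 at a = 8.67: M₀a(2L − a)/(2EI) = 4132/EI
  δ_0 = 85468/EI
Flexibility coefficient — unit upward force at C: δ_{CC} = L³/(3EI) = 732.3/EI.
With EI = 80000 kN·m²: δ_0 = 1.0683 m and δ_{CC} = 0.009154 m/kN.
Compatibility — the spring shortens by R_C/k under the reaction it provides: δ_0 − R_C·δ_{CC} = R_C/k. With 1/k = 0.0004 m/kN, R_C = δ_0 / (δ_{CC} + 1/k) = 1.0683 / (0.009154 + 0.0004) = 111.8 kN.
Moment equilibrium about A: M_A = Σ(load moments about A) − R_C·L = 1929 − 111.8×13 = 475.1 kN·m.

M_A = 475.1 kN·m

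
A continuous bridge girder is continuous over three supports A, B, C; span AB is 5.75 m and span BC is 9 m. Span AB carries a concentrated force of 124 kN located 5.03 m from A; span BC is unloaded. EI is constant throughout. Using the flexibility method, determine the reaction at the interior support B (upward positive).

Take M_B as the redundant. Released structure: two simple spans AB and BC with a hinge at B.
Rotations at B on the released spans (each span's end-slope, ×1/EI):
  span AB: point load 124 at a = 5.03: Pab(L + a)/(6LEI) = 140.3/EI
  relative rotation θ_0 = (140.3 + 0)/EI = 140.3/EI
A unit hogging moment at B produces rotation L₁/(3EI) + L₂/(3EI) = 4.917/EI.
Slope continuity at B: θ_0 = M_B·4.917/EI, so M_B = 140.3/4.917 = 28.54 kN·m (hogging).
Span AB, ΣM about A with M_B applied at B: R_B^{AB}·5.75 = 623.7 + 28.54, so R_B^{AB} = 113.4 kN and R_A = 124 − 113.4 = 10.56 kN.
Span BC, ΣM about C: R_B^{BC}·9 = 0 + 28.54, so R_B^{BC} = 3.171 kN and R_C = 0 − 3.171 = -3.171 kN.
R_B = 113.4 + 3.171 = 116.6 kN.

R_B = 116.6 kN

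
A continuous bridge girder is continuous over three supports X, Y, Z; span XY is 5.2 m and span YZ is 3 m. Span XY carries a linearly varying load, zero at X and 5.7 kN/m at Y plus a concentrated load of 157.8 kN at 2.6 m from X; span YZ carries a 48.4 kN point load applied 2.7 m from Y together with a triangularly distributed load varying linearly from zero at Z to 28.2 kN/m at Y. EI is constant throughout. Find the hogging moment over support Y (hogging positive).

M_Y = 112.9 kN·m

Take M_Y as the redundant. Released structure: two simple spans XY and YZ with a hinge at Y.
End slopes at the hinge Y, treating each span as simply supported:
  span XY: triangular load, peak 5.7: w₀L³/(45EI) = 17.81/EI
  span XY: point load 157.8 at a = 2.6: Pab(L + a)/(6LEI) = 266.7/EI
  span YZ: point load 48.4 at a = 2.7: Pab(L + b)/(6LEI) = 7.187/EI
  span YZ: triangular load, peak 28.2: w₀L³/(45EI) = 16.92/EI
  relative rotation θ_0 = (284.5 + 24.11)/EI = 308.6/EI
A unit hogging moment at Y produces rotation L₁/(3EI) + L₂/(3EI) = 2.733/EI.
Slope continuity at Y: θ_0 = M_Y·2.733/EI, so M_Y = 308.6/2.733 = 112.9 kN·m (hogging).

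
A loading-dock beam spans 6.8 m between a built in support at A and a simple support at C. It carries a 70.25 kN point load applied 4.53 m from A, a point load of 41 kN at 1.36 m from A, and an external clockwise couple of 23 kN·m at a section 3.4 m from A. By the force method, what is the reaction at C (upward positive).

Choose R_C as the redundant. The primary structure is the cantilever fixed at A.
Deflection at C on the released cantilever, summing each load's contribution:
  point load 70.25 at a = 4.53: Pa²(3L − a)/(6EI) = 3813/EI
  point load 41 at a = 1.36: Pa²(3L − a)/(6EI) = 240.6/EI
  clockwise couple 23 at a = 3.4: M₀a(2L − a)/(2EI) = 398.8/EI
  δ_0 = 4452/EI
Flexibility coefficient — unit upward force at C: δ_{CC} = L³/(3EI) = 104.8/EI.
The prop prevents deflection at C: R_C = δ_0/δ_{CC} = 4452/104.8 = 42.48 kN.

R_C = 42.48 kN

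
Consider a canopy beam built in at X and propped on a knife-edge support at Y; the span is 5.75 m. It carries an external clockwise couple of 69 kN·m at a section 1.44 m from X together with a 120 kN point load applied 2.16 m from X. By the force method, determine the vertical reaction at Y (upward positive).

Remove the prop at Y; the released (primary) structure is a cantilever built in at X.
Free-end deflection of the primary structure under the applied loading (downward +):
  clockwise couple 69 at a = 1.44: M₀a(2L − a)/(2EI) = 499.8/EI
  point load 120 at a = 2.16: Pa²(3L − a)/(6EI) = 1408/EI
  δ_0 = 1908/EI
Flexibility coefficient — unit upward force at Y: δ_{YY} = L³/(3EI) = 63.37/EI.
The prop prevents deflection at Y: R_Y = δ_0/δ_{YY} = 1908/63.37 = 30.11 kN.

R_Y = 30.11 kN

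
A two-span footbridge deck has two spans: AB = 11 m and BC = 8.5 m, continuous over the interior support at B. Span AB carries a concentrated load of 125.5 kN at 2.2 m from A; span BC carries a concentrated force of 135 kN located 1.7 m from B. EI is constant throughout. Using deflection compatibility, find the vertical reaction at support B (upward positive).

R_B = 163.7 kN

Insert a hinge at B; M_B is the redundant, and each span becomes simply supported.
Discontinuity in slope at B on the released structure — sum the simple-span end rotations:
  span AB: point load 125.5 at a = 2.2: Pab(L + a)/(6LEI) = 485.9/EI
  span BC: point load 135 at a = 1.7: Pab(L + b)/(6LEI) = 468.2/EI
  relative rotation θ_0 = (485.9 + 468.2)/EI = 954.1/EI
A unit hogging moment at B produces rotation L₁/(3EI) + L₂/(3EI) = 6.5/EI.
Slope continuity at B: θ_0 = M_B·6.5/EI, so M_B = 954.1/6.5 = 146.8 kN·m (hogging).
Span AB, ΣM about A with M_B applied at B: R_B^{AB}·11 = 276.1 + 146.8, so R_B^{AB} = 38.44 kN and R_A = 125.5 − 38.44 = 87.06 kN.
Span BC, ΣM about C: R_B^{BC}·8.5 = 918 + 146.8, so R_B^{BC} = 125.3 kN and R_C = 135 − 125.3 = 9.731 kN.
R_B = 38.44 + 125.3 = 163.7 kN.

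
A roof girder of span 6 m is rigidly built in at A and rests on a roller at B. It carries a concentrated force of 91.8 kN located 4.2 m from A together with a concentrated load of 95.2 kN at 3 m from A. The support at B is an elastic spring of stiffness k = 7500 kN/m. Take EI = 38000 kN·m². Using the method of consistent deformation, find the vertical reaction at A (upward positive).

R_A = 110.9 kN

Remove the prop at B; the released (primary) structure is a cantilever built in at A.
Primary-structure tip deflection at B by superposition:
  point load 91.8 at a = 4.2: Pa²(3L − a)/(6EI) = 3725/EI
  point load 95.2 at a = 3: Pa²(3L − a)/(6EI) = 2142/EI
  δ_0 = 5867/EI
Flexibility coefficient — unit upward force at B: δ_{BB} = L³/(3EI) = 72/EI.
With EI = 38000 kN·m²: δ_0 = 0.15438 m and δ_{BB} = 0.001895 m/kN.
Compatibility — the spring shortens by R_B/k under the reaction it provides: δ_0 − R_B·δ_{BB} = R_B/k. With 1/k = 0.000133 m/kN, R_B = δ_0 / (δ_{BB} + 1/k) = 0.15438 / (0.001895 + 0.000133) = 76.12 kN.
Vertical equilibrium: R_A = ΣP − R_B = 187 − 76.12 = 110.9 kN.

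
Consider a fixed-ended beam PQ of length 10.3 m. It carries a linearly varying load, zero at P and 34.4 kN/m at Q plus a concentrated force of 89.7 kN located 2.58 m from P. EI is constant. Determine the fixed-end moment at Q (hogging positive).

M_Q = 225.9 kN·m

Take the two fixed-end moments M_P, M_Q as redundants; the released structure is the simple span PQ.
On the primary (simply-supported) span, the end slopes from the loading are:
  at P: triangular load, peak 34.4: 7w₀L³/(360EI) = 730.9/EI
  at Q: triangular load, peak 34.4: w₀L³/(45EI) = 835.3/EI
  at P: point load 89.7 at a = 2.58: Pab(L + b)/(6LEI) = 520.9/EI
  at Q: point load 89.7 at a = 2.58: Pab(L + a)/(6LEI) = 372.4/EI
  θ_P0 = 1252/EI,  θ_Q0 = 1208/EI
Flexibility coefficients: a unit moment at one end gives L/(3EI) there and L/(6EI) at the far end, so f₁₁ = f₂₂ = 3.433/EI and f₁₂ = f₂₁ = 1.717/EI.
Compatibility — zero rotation at each built-in end:
  3.433 M_P + 1.717 M_Q = 1252
  1.717 M_P + 3.433 M_Q = 1208
Solving the pair gives M_P = 251.7 kN·m and M_Q = 225.9 kN·m (hogging).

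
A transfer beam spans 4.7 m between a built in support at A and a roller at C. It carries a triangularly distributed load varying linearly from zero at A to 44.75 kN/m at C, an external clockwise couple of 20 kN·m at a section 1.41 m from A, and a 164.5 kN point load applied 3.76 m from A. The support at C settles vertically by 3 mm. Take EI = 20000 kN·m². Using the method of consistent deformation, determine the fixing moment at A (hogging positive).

Choose R_C as the redundant. The primary structure is the cantilever fixed at A.
Deflection at C on the released cantilever, summing each load's contribution:
  triangular load, peak 44.75 at the free end: 11w₀L⁴/(120EI) = 2002/EI
  clockwise couple 20 at a = 1.41: M₀a(2L − a)/(2EI) = 112.7/EI
  point load 164.5 at a = 3.76: Pa²(3L − a)/(6EI) = 4008/EI
  δ_0 = 6122/EI
Tip deflection under a unit load at C: L³/(3EI) = 34.61/EI.
With EI = 20000 kN·m²: δ_0 = 0.30611 m and δ_{CC} = 0.00173 m/kN.
Compatibility — the beam at C must follow the support down by 0.003 m: δ_0 − R_C·δ_{CC} = 0.003, so R_C = (0.30611 − 0.003)/0.00173 = 175.2 kN.
Moment equilibrium about A: M_A = Σ(load moments about A) − R_C·L = 968 − 175.2×4.7 = 144.7 kN·m.

M_A = 144.7 kN·m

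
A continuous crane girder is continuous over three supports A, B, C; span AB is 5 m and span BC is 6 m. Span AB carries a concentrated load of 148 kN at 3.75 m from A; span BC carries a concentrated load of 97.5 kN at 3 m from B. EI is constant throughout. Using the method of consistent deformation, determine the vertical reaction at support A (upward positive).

R_A = 14 kN

Release continuity at B by inserting a hinge; the redundant is the internal moment M_B. The primary structure is two simply-supported spans AB and BC.
Rotations at B on the released spans (each span's end-slope, ×1/EI):
  span AB: point load 148 at a = 3.75: Pab(L + a)/(6LEI) = 202.3/EI
  span BC: point load 97.5 at a = 3: Pab(L + b)/(6LEI) = 219.4/EI
  relative rotation θ_0 = (202.3 + 219.4)/EI = 421.7/EI
A unit hogging moment at B produces rotation L₁/(3EI) + L₂/(3EI) = 3.667/EI.
Slope continuity at B: θ_0 = M_B·3.667/EI, so M_B = 421.7/3.667 = 115 kN·m (hogging).
Span AB, ΣM about A with M_B applied at B: R_B^{AB}·5 = 555 + 115, so R_B^{AB} = 134 kN and R_A = 148 − 134 = 14 kN.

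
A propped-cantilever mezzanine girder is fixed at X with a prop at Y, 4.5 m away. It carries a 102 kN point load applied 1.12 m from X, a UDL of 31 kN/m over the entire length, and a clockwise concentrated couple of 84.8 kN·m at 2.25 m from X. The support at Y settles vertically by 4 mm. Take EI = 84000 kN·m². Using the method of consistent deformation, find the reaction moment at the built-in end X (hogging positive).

M_X = 192.8 kN·m

Choose R_Y as the redundant. The primary structure is the cantilever fixed at X.
Downward deflection at the released point Y due to the loads:
  point load 102 at a = 1.12: Pa²(3L − a)/(6EI) = 264/EI
  UDL 31: wL⁴/(8EI) = 1589/EI
  clockwise couple 84.8 at a = 2.25: M₀a(2L − a)/(2EI) = 644/EI
  δ_0 = 2497/EI
Tip deflection under a unit load at Y: L³/(3EI) = 30.38/EI.
With EI = 84000 kN·m²: δ_0 = 0.029726 m and δ_{YY} = 0.000362 m/kN.
Compatibility — the beam at Y must follow the support down by 0.004 m: δ_0 − R_Y·δ_{YY} = 0.004, so R_Y = (0.029726 − 0.004)/0.000362 = 71.14 kN.
Moment equilibrium about X: M_X = Σ(load moments about X) − R_Y·L = 512.9 − 71.14×4.5 = 192.8 kN·m.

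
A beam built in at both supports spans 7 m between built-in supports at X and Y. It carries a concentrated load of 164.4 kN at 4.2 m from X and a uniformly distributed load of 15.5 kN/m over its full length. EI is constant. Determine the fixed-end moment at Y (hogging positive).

Take the two fixed-end moments M_X, M_Y as redundants; the released structure is the simple span XY.
Simple-span end rotations at X and Y under the given loads:
  at X: point load 164.4 at a = 4.2: Pab(L + b)/(6LEI) = 451.1/EI
  at Y: point load 164.4 at a = 4.2: Pab(L + a)/(6LEI) = 515.6/EI
  at X: UDL 15.5: wL³/(24EI) = 221.5/EI
  at Y: UDL 15.5: wL³/(24EI) = 221.5/EI
  θ_X0 = 672.6/EI,  θ_Y0 = 737.1/EI
Flexibility coefficients: a unit moment at one end gives L/(3EI) there and L/(6EI) at the far end, so f₁₁ = f₂₂ = 2.333/EI and f₁₂ = f₂₁ = 1.167/EI.
Compatibility — zero rotation at each built-in end:
  2.333 M_X + 1.167 M_Y = 672.6
  1.167 M_X + 2.333 M_Y = 737.1
Solving the pair gives M_X = 173.8 kN·m and M_Y = 229 kN·m (hogging).

M_Y = 229 kN·m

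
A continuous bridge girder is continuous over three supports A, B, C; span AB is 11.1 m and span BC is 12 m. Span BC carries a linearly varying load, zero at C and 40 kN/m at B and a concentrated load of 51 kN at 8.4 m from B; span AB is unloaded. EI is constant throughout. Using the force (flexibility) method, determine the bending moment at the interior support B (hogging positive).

Take M_B as the redundant. Released structure: two simple spans AB and BC with a hinge at B.
Discontinuity in slope at B on the released structure — sum the simple-span end rotations:
  span BC: triangular load, peak 40: w₀L³/(45EI) = 1536/EI
  span BC: point load 51 at a = 8.4: Pab(L + b)/(6LEI) = 334.2/EI
  relative rotation θ_0 = (0 + 1870)/EI = 1870/EI
A unit hogging moment at B produces rotation L₁/(3EI) + L₂/(3EI) = 7.7/EI.
Slope continuity at B: θ_0 = M_B·7.7/EI, so M_B = 1870/7.7 = 242.9 kN·m (hogging).

M_B = 242.9 kN·m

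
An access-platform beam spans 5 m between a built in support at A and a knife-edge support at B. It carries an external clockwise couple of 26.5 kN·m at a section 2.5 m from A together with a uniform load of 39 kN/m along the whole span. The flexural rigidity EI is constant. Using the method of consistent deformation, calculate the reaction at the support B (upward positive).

Remove the prop at B; the released (primary) structure is a cantilever built in at A.
Free-end deflection of the primary structure under the applied loading (downward +):
  clockwise couple 26.5 at a = 2.5: M₀a(2L − a)/(2EI) = 248.4/EI
  UDL 39: wL⁴/(8EI) = 3047/EI
  δ_0 = 3295/EI
Tip deflection under a unit load at B: L³/(3EI) = 41.67/EI.
The prop prevents deflection at B: R_B = δ_0/δ_{BB} = 3295/41.67 = 79.09 kN.

R_B = 79.09 kN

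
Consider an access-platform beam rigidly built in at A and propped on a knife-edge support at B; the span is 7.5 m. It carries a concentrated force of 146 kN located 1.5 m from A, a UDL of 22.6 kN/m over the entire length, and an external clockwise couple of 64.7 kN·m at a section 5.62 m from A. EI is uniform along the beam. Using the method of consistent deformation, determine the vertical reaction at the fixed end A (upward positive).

Release the roller at B. Primary structure: cantilever fixed at A.
Primary-structure tip deflection at B by superposition:
  point load 146 at a = 1.5: Pa²(3L − a)/(6EI) = 1150/EI
  UDL 22.6: wL⁴/(8EI) = 8938/EI
  clockwise couple 64.7 at a = 5.62: M₀a(2L − a)/(2EI) = 1705/EI
  δ_0 = 11794/EI
Tip deflection under a unit load at B: L³/(3EI) = 140.6/EI.
Compatibility at B: δ_0 − R_B·δ_{BB} = 0, so R_B = 11794/140.6 = 83.87 kN.
Vertical equilibrium: R_A = ΣP − R_B = 315.5 − 83.87 = 231.6 kN.

R_A = 231.6 kN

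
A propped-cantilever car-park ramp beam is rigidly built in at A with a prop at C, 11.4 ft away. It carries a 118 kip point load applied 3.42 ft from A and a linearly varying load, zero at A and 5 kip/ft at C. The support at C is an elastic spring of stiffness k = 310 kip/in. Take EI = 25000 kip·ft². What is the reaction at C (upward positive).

Take the reaction at C as the redundant and release it; the primary structure is a cantilever fixed at A.
Deflection at C on the released cantilever, summing each load's contribution:
  point load 118 at a = 3.42: Pa²(3L − a)/(6EI) = 7080/EI
  triangular load, peak 5 at the free end: 11w₀L⁴/(120EI) = 7741/EI
  δ_0 = 14821/EI
Tip deflection under a unit load at C: L³/(3EI) = 493.8/EI.
With EI = 25000 kip·ft²: δ_0 = 0.59285 ft and δ_{CC} = 0.019754 ft/kip.
Compatibility — the spring shortens by R_C/k under the reaction it provides: δ_0 − R_C·δ_{CC} = R_C/k. With 1/k = 1/(310×12) ft/kip = 0.000269 ft/kip, R_C = δ_0 / (δ_{CC} + 1/k) = 0.59285 / (0.019754 + 0.000269) = 29.61 kip.

R_C = 29.61 kip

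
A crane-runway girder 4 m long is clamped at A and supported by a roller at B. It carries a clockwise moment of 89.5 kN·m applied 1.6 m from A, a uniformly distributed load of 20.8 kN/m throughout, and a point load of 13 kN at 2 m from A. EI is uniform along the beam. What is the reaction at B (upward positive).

R_B = 56.74 kN

Release the roller at B. Primary structure: cantilever fixed at A.
Downward deflection at the released point B due to the loads:
  clockwise couple 89.5 at a = 1.6: M₀a(2L − a)/(2EI) = 458.2/EI
  UDL 20.8: wL⁴/(8EI) = 665.6/EI
  point load 13 at a = 2: Pa²(3L − a)/(6EI) = 86.67/EI
  δ_0 = 1211/EI
Flexibility coefficient — unit upward force at B: δ_{BB} = L³/(3EI) = 21.33/EI.
Compatibility at B: δ_0 − R_B·δ_{BB} = 0, so R_B = 1211/21.33 = 56.74 kN.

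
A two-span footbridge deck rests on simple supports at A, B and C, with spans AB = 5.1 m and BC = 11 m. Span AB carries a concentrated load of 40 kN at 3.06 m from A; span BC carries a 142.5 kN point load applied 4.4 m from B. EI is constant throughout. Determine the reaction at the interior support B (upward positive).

R_B = 172.1 kN

Release continuity at B by inserting a hinge; the redundant is the internal moment M_B. The primary structure is two simply-supported spans AB and BC.
End slopes at the hinge B, treating each span as simply supported:
  span AB: point load 40 at a = 3.06: Pab(L + a)/(6LEI) = 66.59/EI
  span BC: point load 142.5 at a = 4.4: Pab(L + b)/(6LEI) = 1104/EI
  relative rotation θ_0 = (66.59 + 1104)/EI = 1170/EI
A unit hogging moment at B produces rotation L₁/(3EI) + L₂/(3EI) = 5.367/EI.
Compatibility: M_B·(L₁+L₂)/(3EI) = θ_0, giving M_B = 218 kN·m (hogging).
Span AB, ΣM about A with M_B applied at B: R_B^{AB}·5.1 = 122.4 + 218, so R_B^{AB} = 66.75 kN and R_A = 40 − 66.75 = -26.75 kN.
Span BC, ΣM about C: R_B^{BC}·11 = 940.5 + 218, so R_B^{BC} = 105.3 kN and R_C = 142.5 − 105.3 = 37.18 kN.
R_B = 66.75 + 105.3 = 172.1 kN.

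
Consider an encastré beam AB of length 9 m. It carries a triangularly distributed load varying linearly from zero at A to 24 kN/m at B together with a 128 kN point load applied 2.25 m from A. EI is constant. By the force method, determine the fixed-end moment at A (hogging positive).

Take the two fixed-end moments M_A, M_B as redundants; the released structure is the simple span AB.
Simple-span end rotations at A and B under the given loads:
  at A: triangular load, peak 24: 7w₀L³/(360EI) = 340.2/EI
  at B: triangular load, peak 24: w₀L³/(45EI) = 388.8/EI
  at A: point load 128 at a = 2.25: Pab(L + b)/(6LEI) = 567/EI
  at B: point load 128 at a = 2.25: Pab(L + a)/(6LEI) = 405/EI
  θ_A0 = 907.2/EI,  θ_B0 = 793.8/EI
Flexibility coefficients: a unit moment at one end gives L/(3EI) there and L/(6EI) at the far end, so f₁₁ = f₂₂ = 3/EI and f₁₂ = f₂₁ = 1.5/EI.
Compatibility — zero rotation at each built-in end:
  3 M_A + 1.5 M_B = 907.2
  1.5 M_A + 3 M_B = 793.8
Solving the pair gives M_A = 226.8 kN·m and M_B = 151.2 kN·m (hogging).

M_A = 226.8 kN·m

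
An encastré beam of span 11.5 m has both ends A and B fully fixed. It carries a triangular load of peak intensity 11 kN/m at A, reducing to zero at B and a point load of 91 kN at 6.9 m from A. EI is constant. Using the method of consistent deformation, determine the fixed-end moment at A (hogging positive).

M_A = 173.2 kN·m

Release both end moments; the primary structure is a simply-supported span AB with redundants M_A and M_B.
Simple-span end rotations at A and B under the given loads:
  at A: triangular load, peak 11: w₀L³/(45EI) = 371.8/EI
  at B: triangular load, peak 11: 7w₀L³/(360EI) = 325.3/EI
  at A: point load 91 at a = 6.9: Pab(L + b)/(6LEI) = 673.9/EI
  at B: point load 91 at a = 6.9: Pab(L + a)/(6LEI) = 770.2/EI
  θ_A0 = 1046/EI,  θ_B0 = 1096/EI
Flexibility coefficients: a unit moment at one end gives L/(3EI) there and L/(6EI) at the far end, so f₁₁ = f₂₂ = 3.833/EI and f₁₂ = f₂₁ = 1.917/EI.
Compatibility — zero rotation at each built-in end:
  3.833 M_A + 1.917 M_B = 1046
  1.917 M_A + 3.833 M_B = 1096
Solving the pair gives M_A = 173.2 kN·m and M_B = 199.2 kN·m (hogging).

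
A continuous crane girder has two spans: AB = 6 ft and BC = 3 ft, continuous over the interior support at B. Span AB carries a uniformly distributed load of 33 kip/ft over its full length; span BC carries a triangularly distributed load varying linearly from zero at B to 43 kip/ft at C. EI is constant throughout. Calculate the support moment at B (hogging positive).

Take M_B as the redundant. Released structure: two simple spans AB and BC with a hinge at B.
Discontinuity in slope at B on the released structure — sum the simple-span end rotations:
  span AB: UDL 33: wL³/(24EI) = 297/EI
  span BC: triangular load, peak 43: 7w₀L³/(360EI) = 22.57/EI
  relative rotation θ_0 = (297 + 22.57)/EI = 319.6/EI
A unit hogging moment at B produces rotation L₁/(3EI) + L₂/(3EI) = 3/EI.
Compatibility: M_B·(L₁+L₂)/(3EI) = θ_0, giving M_B = 106.5 kip·ft (hogging).

M_B = 106.5 kip·ft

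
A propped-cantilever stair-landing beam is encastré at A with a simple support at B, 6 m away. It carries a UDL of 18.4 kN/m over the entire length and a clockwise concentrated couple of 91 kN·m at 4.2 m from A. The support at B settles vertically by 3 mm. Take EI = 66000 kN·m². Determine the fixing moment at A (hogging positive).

M_A = 66.09 kN·m

Choose R_B as the redundant. The primary structure is the cantilever fixed at A.
Primary-structure tip deflection at B by superposition:
  UDL 18.4: wL⁴/(8EI) = 2981/EI
  clockwise couple 91 at a = 4.2: M₀a(2L − a)/(2EI) = 1491/EI
  δ_0 = 4471/EI
Flexibility coefficient — unit upward force at B: δ_{BB} = L³/(3EI) = 72/EI.
With EI = 66000 kN·m²: δ_0 = 0.067748 m and δ_{BB} = 0.001091 m/kN.
Compatibility — the beam at B must follow the support down by 0.003 m: δ_0 − R_B·δ_{BB} = 0.003, so R_B = (0.067748 − 0.003)/0.001091 = 59.35 kN.
Moment equilibrium about A: M_A = Σ(load moments about A) − R_B·L = 422.2 − 59.35×6 = 66.09 kN·m.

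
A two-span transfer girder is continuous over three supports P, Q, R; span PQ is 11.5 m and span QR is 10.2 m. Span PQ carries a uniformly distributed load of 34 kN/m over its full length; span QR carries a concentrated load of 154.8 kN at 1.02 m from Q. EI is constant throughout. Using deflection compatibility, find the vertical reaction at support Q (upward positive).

R_Q = 401.7 kN

Release continuity at Q by inserting a hinge; the redundant is the internal moment M_Q. The primary structure is two simply-supported spans PQ and QR.
Discontinuity in slope at Q on the released structure — sum the simple-span end rotations:
  span PQ: UDL 34: wL³/(24EI) = 2155/EI
  span QR: point load 154.8 at a = 1.02: Pab(L + b)/(6LEI) = 459/EI
  relative rotation θ_0 = (2155 + 459)/EI = 2614/EI
A unit hogging moment at Q produces rotation L₁/(3EI) + L₂/(3EI) = 7.233/EI.
Slope continuity at Q: θ_0 = M_Q·7.233/EI, so M_Q = 2614/7.233 = 361.3 kN·m (hogging).
Span PQ, ΣM about P with M_Q applied at Q: R_Q^{PQ}·11.5 = 2248 + 361.3, so R_Q^{PQ} = 226.9 kN and R_P = 391 − 226.9 = 164.1 kN.
Span QR, ΣM about R: R_Q^{QR}·10.2 = 1421 + 361.3, so R_Q^{QR} = 174.7 kN and R_R = 154.8 − 174.7 = -19.94 kN.
R_Q = 226.9 + 174.7 = 401.7 kN.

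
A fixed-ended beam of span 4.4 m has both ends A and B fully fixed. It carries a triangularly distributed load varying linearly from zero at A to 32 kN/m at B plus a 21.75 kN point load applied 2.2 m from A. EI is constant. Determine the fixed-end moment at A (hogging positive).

M_A = 32.61 kN·m

Release both end moments; the primary structure is a simply-supported span AB with redundants M_A and M_B.
End rotations of the released simple span under the applied load (×1/EI):
  at A: triangular load, peak 32: 7w₀L³/(360EI) = 53/EI
  at B: triangular load, peak 32: w₀L³/(45EI) = 60.58/EI
  at A: point load 21.75 at a = 2.2: Pab(L + b)/(6LEI) = 26.32/EI
  at B: point load 21.75 at a = 2.2: Pab(L + a)/(6LEI) = 26.32/EI
  θ_A0 = 79.32/EI,  θ_B0 = 86.89/EI
Flexibility coefficients: a unit moment at one end gives L/(3EI) there and L/(6EI) at the far end, so f₁₁ = f₂₂ = 1.467/EI and f₁₂ = f₂₁ = 0.7333/EI.
Compatibility — zero rotation at each built-in end:
  1.467 M_A + 0.7333 M_B = 79.32
  0.7333 M_A + 1.467 M_B = 86.89
Solving the pair gives M_A = 32.61 kN·m and M_B = 42.94 kN·m (hogging).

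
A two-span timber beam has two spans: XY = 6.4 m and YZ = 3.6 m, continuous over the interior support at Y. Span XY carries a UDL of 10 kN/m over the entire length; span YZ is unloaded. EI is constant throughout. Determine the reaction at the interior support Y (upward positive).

R_Y = 46.22 kN

Take M_Y as the redundant. Released structure: two simple spans XY and YZ with a hinge at Y.
End slopes at the hinge Y, treating each span as simply supported:
  span XY: UDL 10: wL³/(24EI) = 109.2/EI
  relative rotation θ_0 = (109.2 + 0)/EI = 109.2/EI
A unit hogging moment at Y produces rotation L₁/(3EI) + L₂/(3EI) = 3.333/EI.
Slope continuity at Y: θ_0 = M_Y·3.333/EI, so M_Y = 109.2/3.333 = 32.77 kN·m (hogging).
Span XY, ΣM about X with M_Y applied at Y: R_Y^{XY}·6.4 = 204.8 + 32.77, so R_Y^{XY} = 37.12 kN and R_X = 64 − 37.12 = 26.88 kN.
Span YZ, ΣM about Z: R_Y^{YZ}·3.6 = 0 + 32.77, so R_Y^{YZ} = 9.102 kN and R_Z = 0 − 9.102 = -9.102 kN.
R_Y = 37.12 + 9.102 = 46.22 kN.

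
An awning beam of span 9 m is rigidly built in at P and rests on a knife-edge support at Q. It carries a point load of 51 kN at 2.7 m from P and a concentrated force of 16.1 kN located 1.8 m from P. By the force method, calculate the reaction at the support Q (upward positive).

Remove the prop at Q; the released (primary) structure is a cantilever built in at P.
Downward deflection at the released point Q due to the loads:
  point load 51 at a = 2.7: Pa²(3L − a)/(6EI) = 1506/EI
  point load 16.1 at a = 1.8: Pa²(3L − a)/(6EI) = 219.1/EI
  δ_0 = 1725/EI
Flexibility coefficient — unit upward force at Q: δ_{QQ} = L³/(3EI) = 243/EI.
The prop prevents deflection at Q: R_Q = δ_0/δ_{QQ} = 1725/243 = 7.098 kN.

R_Q = 7.098 kN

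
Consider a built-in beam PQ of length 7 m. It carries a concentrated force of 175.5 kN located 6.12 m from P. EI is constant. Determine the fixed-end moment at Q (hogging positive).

Release both end moments; the primary structure is a simply-supported span PQ with redundants M_P and M_Q.
End rotations of the released simple span under the applied load (×1/EI):
  at P: point load 175.5 at a = 6.12: Pab(L + b)/(6LEI) = 177.3/EI
  at Q: point load 175.5 at a = 6.12: Pab(L + a)/(6LEI) = 295.3/EI
  θ_P0 = 177.3/EI,  θ_Q0 = 295.3/EI
Flexibility coefficients: a unit moment at one end gives L/(3EI) there and L/(6EI) at the far end, so f₁₁ = f₂₂ = 2.333/EI and f₁₂ = f₂₁ = 1.167/EI.
Compatibility — zero rotation at each built-in end:
  2.333 M_P + 1.167 M_Q = 177.3
  1.167 M_P + 2.333 M_Q = 295.3
Solving the pair gives M_P = 16.97 kN·m and M_Q = 118.1 kN·m (hogging).

M_Q = 118.1 kN·m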